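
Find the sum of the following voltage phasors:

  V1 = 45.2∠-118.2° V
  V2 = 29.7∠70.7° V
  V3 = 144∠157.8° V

Step 1 — Convert each phasor to rectangular form:
  V1 = 45.2·(cos(-118.2°) + j·sin(-118.2°)) = -21.36 - j39.83 V
  V2 = 29.7·(cos(70.7°) + j·sin(70.7°)) = 9.816 + j28.03 V
  V3 = 144·(cos(157.8°) + j·sin(157.8°)) = -133.3 + j54.41 V
Step 2 — Sum components: V_total = -144.9 + j42.61 V.
Step 3 — Convert to polar: |V_total| = 151 V, ∠V_total = 163.6°.

V_total = 151∠163.6° V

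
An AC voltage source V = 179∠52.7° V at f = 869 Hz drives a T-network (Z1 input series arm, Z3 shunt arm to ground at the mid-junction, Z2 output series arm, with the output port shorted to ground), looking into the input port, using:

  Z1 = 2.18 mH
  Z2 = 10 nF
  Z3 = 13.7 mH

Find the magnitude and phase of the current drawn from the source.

Step 1 — Angular frequency: ω = 2π·f = 2π·869 = 5460 rad/s.
Step 2 — Component impedances:
  Z1: Z = jωL = j·5460·0.00218 = 0 + j11.9 Ω
  Z2: Z = 1/(jωC) = -j/(ω·C) = 0 - j1.831e+04 Ω
  Z3: Z = jωL = j·5460·0.0137 = 0 + j74.8 Ω
Step 3 — With the output port shorted to ground, the output series arm Z2 runs from the junction to ground; the shunt arm Z3 also runs from the junction to ground. They appear in parallel: Z3 || Z2 = 0 + j75.11 Ω.
Step 4 — Series with input arm Z1: Z_in = Z1 + (Z3 || Z2) = 0 + j87.01 Ω = 87.01∠90.0° Ω.
Step 5 — Source phasor: V = 179∠52.7° V = 108.5 + j142.4 V.
Step 6 — Ohm's law: I = V / Z_total = (108.5 + j142.4) / (0 + j87.01) = 1.636 - j1.247 A.
Step 7 — Convert to polar: |I| = 2.057 A, ∠I = -37.3°.

I = 2.057∠-37.3° A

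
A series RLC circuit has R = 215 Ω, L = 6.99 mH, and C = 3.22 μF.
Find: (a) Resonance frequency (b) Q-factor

Step 1 — Resonance condition Im(Z)=0 gives ω₀ = 1/√(LC).
Step 2 — ω₀ = 1/√(0.00699·3.22e-06) = 6666 rad/s.
Step 3 — f₀ = ω₀/(2π) = 1061 Hz.
Step 4 — Series Q: Q = ω₀L/R = 6666·0.00699/215 = 0.2167.

(a) f₀ = 1061 Hz  (b) Q = 0.2167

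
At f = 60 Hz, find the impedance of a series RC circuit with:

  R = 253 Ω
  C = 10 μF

Step 1 — Angular frequency: ω = 2π·f = 2π·60 = 377 rad/s.
Step 2 — Component impedances:
  R: Z = R = 253 Ω
  C: Z = 1/(jωC) = -j/(ω·C) = 0 - j265.3 Ω
Step 3 — Series combination: Z_total = R + C = 253 - j265.3 Ω = 366.6∠-46.4° Ω.

Z = 253 - j265.3 Ω = 366.6∠-46.4° Ω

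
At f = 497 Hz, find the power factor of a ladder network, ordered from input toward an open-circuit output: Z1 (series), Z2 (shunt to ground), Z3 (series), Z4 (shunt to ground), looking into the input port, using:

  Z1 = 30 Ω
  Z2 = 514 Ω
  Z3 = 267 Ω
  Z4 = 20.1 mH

Step 1 — Angular frequency: ω = 2π·f = 2π·497 = 3123 rad/s.
Step 2 — Component impedances:
  Z1: Z = R = 30 Ω
  Z2: Z = R = 514 Ω
  Z3: Z = R = 267 Ω
  Z4: Z = jωL = j·3123·0.0201 = 0 + j62.77 Ω
Step 3 — Ladder network (open output): work backward from the far end, alternating series and parallel combinations. Z_in = 207.9 + j27.01 Ω = 209.6∠7.4° Ω.
Step 4 — Power factor: PF = cos(φ) = Re(Z)/|Z| = 207.89/209.64 = 0.9917.
Step 5 — Type: Im(Z) = 27.01 ⇒ lagging (phase φ = 7.4°).

PF = 0.9917 (lagging, φ = 7.4°)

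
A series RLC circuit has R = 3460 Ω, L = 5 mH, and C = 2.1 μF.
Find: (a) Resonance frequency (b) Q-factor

Step 1 — Resonance condition Im(Z)=0 gives ω₀ = 1/√(LC).
Step 2 — ω₀ = 1/√(0.005·2.1e-06) = 9759 rad/s.
Step 3 — f₀ = ω₀/(2π) = 1553 Hz.
Step 4 — Series Q: Q = ω₀L/R = 9759·0.005/3460 = 0.0141.

(a) f₀ = 1553 Hz  (b) Q = 0.0141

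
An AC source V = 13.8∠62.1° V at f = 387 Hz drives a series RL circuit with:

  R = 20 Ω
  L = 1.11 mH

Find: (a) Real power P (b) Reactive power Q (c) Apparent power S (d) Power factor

Step 1 — Angular frequency: ω = 2π·f = 2π·387 = 2432 rad/s.
Step 2 — Component impedances:
  R: Z = R = 20 Ω
  L: Z = jωL = j·2432·0.00111 = 0 + j2.699 Ω
Step 3 — Series combination: Z_total = R + L = 20 + j2.699 Ω = 20.18∠7.7° Ω.
Step 4 — Source phasor: V = 13.8∠62.1° V = 6.457 + j12.2 V.
Step 5 — Current: I = V / Z = 0.3979 + j0.5561 A = 0.6838∠54.4° A.
Step 6 — Complex power: S = V·I* = 9.352 + j1.262 VA.
Step 7 — Real power: P = Re(S) = 9.352 W.
Step 8 — Reactive power: Q = Im(S) = 1.262 VAR.
Step 9 — Apparent power: |S| = 9.436 VA.
Step 10 — Power factor: PF = P/|S| = 0.991 (lagging).

(a) P = 9.352 W  (b) Q = 1.262 VAR  (c) S = 9.436 VA  (d) PF = 0.991 (lagging)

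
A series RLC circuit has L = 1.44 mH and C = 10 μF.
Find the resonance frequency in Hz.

Step 1 — Resonance condition Im(Z)=0 gives ω₀ = 1/√(LC).
Step 2 — ω₀ = 1/√(0.00144·1e-05) = 8333 rad/s.
Step 3 — f₀ = ω₀/(2π) = 1326 Hz.

f₀ = 1326 Hz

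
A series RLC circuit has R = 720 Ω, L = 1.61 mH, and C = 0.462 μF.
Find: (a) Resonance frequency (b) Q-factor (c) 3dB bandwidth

Step 1 — Resonance condition Im(Z)=0 gives ω₀ = 1/√(LC).
Step 2 — ω₀ = 1/√(0.00161·4.62e-07) = 3.667e+04 rad/s.
Step 3 — f₀ = ω₀/(2π) = 5836 Hz.
Step 4 — Series Q: Q = ω₀L/R = 3.667e+04·0.00161/720 = 0.08199.
Step 5 — 3dB bandwidth: Δω = ω₀/Q = 4.472e+05 rad/s; BW = Δω/(2π) = 7.117e+04 Hz.

(a) f₀ = 5836 Hz  (b) Q = 0.08199  (c) BW = 7.117e+04 Hz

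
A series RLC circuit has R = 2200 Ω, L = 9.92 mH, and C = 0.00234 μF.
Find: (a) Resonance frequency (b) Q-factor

Step 1 — Resonance condition Im(Z)=0 gives ω₀ = 1/√(LC).
Step 2 — ω₀ = 1/√(0.00992·2.34e-09) = 2.076e+05 rad/s.
Step 3 — f₀ = ω₀/(2π) = 3.303e+04 Hz.
Step 4 — Series Q: Q = ω₀L/R = 2.076e+05·0.00992/2200 = 0.9359.

(a) f₀ = 3.303e+04 Hz  (b) Q = 0.9359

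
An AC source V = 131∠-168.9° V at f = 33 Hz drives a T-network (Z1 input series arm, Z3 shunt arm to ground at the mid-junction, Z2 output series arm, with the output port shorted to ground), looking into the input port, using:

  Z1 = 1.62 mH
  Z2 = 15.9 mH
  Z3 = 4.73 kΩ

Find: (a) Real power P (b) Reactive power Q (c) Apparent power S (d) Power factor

Step 1 — Angular frequency: ω = 2π·f = 2π·33 = 207.3 rad/s.
Step 2 — Component impedances:
  Z1: Z = jωL = j·207.3·0.00162 = 0 + j0.3359 Ω
  Z2: Z = jωL = j·207.3·0.0159 = 0 + j3.297 Ω
  Z3: Z = R = 4730 Ω
Step 3 — With the output port shorted to ground, the output series arm Z2 runs from the junction to ground; the shunt arm Z3 also runs from the junction to ground. They appear in parallel: Z3 || Z2 = 0.002298 + j3.297 Ω.
Step 4 — Series with input arm Z1: Z_in = Z1 + (Z3 || Z2) = 0.002298 + j3.633 Ω = 3.633∠90.0° Ω.
Step 5 — Source phasor: V = 131∠-168.9° V = -128.5 - j25.22 V.
Step 6 — Current: I = V / Z = -6.965 + j35.38 A = 36.06∠101.1° A.
Step 7 — Complex power: S = V·I* = 2.988 + j4724 VA.
Step 8 — Real power: P = Re(S) = 2.988 W.
Step 9 — Reactive power: Q = Im(S) = 4724 VAR.
Step 10 — Apparent power: |S| = 4724 VA.
Step 11 — Power factor: PF = P/|S| = 0.0006325 (lagging).

(a) P = 2.988 W  (b) Q = 4724 VAR  (c) S = 4724 VA  (d) PF = 0.0006325 (lagging)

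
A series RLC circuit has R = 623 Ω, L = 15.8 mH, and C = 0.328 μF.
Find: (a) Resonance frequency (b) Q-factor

Step 1 — Resonance condition Im(Z)=0 gives ω₀ = 1/√(LC).
Step 2 — ω₀ = 1/√(0.0158·3.28e-07) = 1.389e+04 rad/s.
Step 3 — f₀ = ω₀/(2π) = 2211 Hz.
Step 4 — Series Q: Q = ω₀L/R = 1.389e+04·0.0158/623 = 0.3523.

(a) f₀ = 2211 Hz  (b) Q = 0.3523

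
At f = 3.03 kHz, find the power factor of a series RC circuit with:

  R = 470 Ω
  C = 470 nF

Step 1 — Angular frequency: ω = 2π·f = 2π·3030 = 1.904e+04 rad/s.
Step 2 — Component impedances:
  R: Z = R = 470 Ω
  C: Z = 1/(jωC) = -j/(ω·C) = 0 - j111.8 Ω
Step 3 — Series combination: Z_total = R + C = 470 - j111.8 Ω = 483.1∠-13.4° Ω.
Step 4 — Power factor: PF = cos(φ) = Re(Z)/|Z| = 470/483.1 = 0.9729.
Step 5 — Type: Im(Z) = -111.8 ⇒ leading (phase φ = -13.4°).

PF = 0.9729 (leading, φ = -13.4°)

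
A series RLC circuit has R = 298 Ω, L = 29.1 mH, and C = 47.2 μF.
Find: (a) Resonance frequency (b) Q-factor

Step 1 — Resonance condition Im(Z)=0 gives ω₀ = 1/√(LC).
Step 2 — ω₀ = 1/√(0.0291·4.72e-05) = 853.3 rad/s.
Step 3 — f₀ = ω₀/(2π) = 135.8 Hz.
Step 4 — Series Q: Q = ω₀L/R = 853.3·0.0291/298 = 0.08332.

(a) f₀ = 135.8 Hz  (b) Q = 0.08332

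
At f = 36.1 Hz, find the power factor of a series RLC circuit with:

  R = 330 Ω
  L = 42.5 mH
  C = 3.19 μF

Step 1 — Angular frequency: ω = 2π·f = 2π·36.1 = 226.8 rad/s.
Step 2 — Component impedances:
  R: Z = R = 330 Ω
  L: Z = jωL = j·226.8·0.0425 = 0 + j9.64 Ω
  C: Z = 1/(jωC) = -j/(ω·C) = 0 - j1382 Ω
Step 3 — Series combination: Z_total = R + L + C = 330 - j1372 Ω = 1412∠-76.5° Ω.
Step 4 — Power factor: PF = cos(φ) = Re(Z)/|Z| = 330/1411.5 = 0.2338.
Step 5 — Type: Im(Z) = -1372 ⇒ leading (phase φ = -76.5°).

PF = 0.2338 (leading, φ = -76.5°)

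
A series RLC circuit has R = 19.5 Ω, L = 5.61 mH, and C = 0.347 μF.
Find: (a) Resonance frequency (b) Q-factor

Step 1 — Resonance condition Im(Z)=0 gives ω₀ = 1/√(LC).
Step 2 — ω₀ = 1/√(0.00561·3.47e-07) = 2.266e+04 rad/s.
Step 3 — f₀ = ω₀/(2π) = 3607 Hz.
Step 4 — Series Q: Q = ω₀L/R = 2.266e+04·0.00561/19.5 = 6.521.

(a) f₀ = 3607 Hz  (b) Q = 6.521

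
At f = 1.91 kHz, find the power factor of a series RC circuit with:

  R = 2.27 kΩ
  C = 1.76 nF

Step 1 — Angular frequency: ω = 2π·f = 2π·1910 = 1.2e+04 rad/s.
Step 2 — Component impedances:
  R: Z = R = 2270 Ω
  C: Z = 1/(jωC) = -j/(ω·C) = 0 - j4.734e+04 Ω
Step 3 — Series combination: Z_total = R + C = 2270 - j4.734e+04 Ω = 4.74e+04∠-87.3° Ω.
Step 4 — Power factor: PF = cos(φ) = Re(Z)/|Z| = 2270/4.74e+04 = 0.04789.
Step 5 — Type: Im(Z) = -4.734e+04 ⇒ leading (phase φ = -87.3°).

PF = 0.04789 (leading, φ = -87.3°)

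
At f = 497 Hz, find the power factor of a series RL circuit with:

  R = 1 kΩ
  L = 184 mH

Step 1 — Angular frequency: ω = 2π·f = 2π·497 = 3123 rad/s.
Step 2 — Component impedances:
  R: Z = R = 1000 Ω
  L: Z = jωL = j·3123·0.184 = 0 + j574.6 Ω
Step 3 — Series combination: Z_total = R + L = 1000 + j574.6 Ω = 1153∠29.9° Ω.
Step 4 — Power factor: PF = cos(φ) = Re(Z)/|Z| = 1000/1153.3 = 0.8671.
Step 5 — Type: Im(Z) = 574.6 ⇒ lagging (phase φ = 29.9°).

PF = 0.8671 (lagging, φ = 29.9°)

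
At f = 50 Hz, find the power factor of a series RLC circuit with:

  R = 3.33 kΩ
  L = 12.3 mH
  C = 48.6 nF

Step 1 — Angular frequency: ω = 2π·f = 2π·50 = 314.2 rad/s.
Step 2 — Component impedances:
  R: Z = R = 3330 Ω
  L: Z = jωL = j·314.2·0.0123 = 0 + j3.864 Ω
  C: Z = 1/(jωC) = -j/(ω·C) = 0 - j6.55e+04 Ω
Step 3 — Series combination: Z_total = R + L + C = 3330 - j6.549e+04 Ω = 6.558e+04∠-87.1° Ω.
Step 4 — Power factor: PF = cos(φ) = Re(Z)/|Z| = 3330/6.558e+04 = 0.05078.
Step 5 — Type: Im(Z) = -6.549e+04 ⇒ leading (phase φ = -87.1°).

PF = 0.05078 (leading, φ = -87.1°)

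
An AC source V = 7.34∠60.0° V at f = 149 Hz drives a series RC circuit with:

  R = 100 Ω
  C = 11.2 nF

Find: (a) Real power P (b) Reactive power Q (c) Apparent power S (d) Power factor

Step 1 — Angular frequency: ω = 2π·f = 2π·149 = 936.2 rad/s.
Step 2 — Component impedances:
  R: Z = R = 100 Ω
  C: Z = 1/(jωC) = -j/(ω·C) = 0 - j9.537e+04 Ω
Step 3 — Series combination: Z_total = R + C = 100 - j9.537e+04 Ω = 9.537e+04∠-89.9° Ω.
Step 4 — Source phasor: V = 7.34∠60.0° V = 3.67 + j6.357 V.
Step 5 — Current: I = V / Z = -6.661e-05 + j3.855e-05 A = 7.696e-05∠149.9° A.
Step 6 — Complex power: S = V·I* = 5.923e-07 - j0.0005649 VA.
Step 7 — Real power: P = Re(S) = 5.923e-07 W.
Step 8 — Reactive power: Q = Im(S) = -0.0005649 VAR.
Step 9 — Apparent power: |S| = 0.0005649 VA.
Step 10 — Power factor: PF = P/|S| = 0.001049 (leading).

(a) P = 5.923e-07 W  (b) Q = -0.0005649 VAR  (c) S = 0.0005649 VA  (d) PF = 0.001049 (leading)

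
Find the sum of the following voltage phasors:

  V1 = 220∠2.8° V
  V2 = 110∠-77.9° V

Step 1 — Convert each phasor to rectangular form:
  V1 = 220·(cos(2.8°) + j·sin(2.8°)) = 219.7 + j10.75 V
  V2 = 110·(cos(-77.9°) + j·sin(-77.9°)) = 23.06 - j107.6 V
Step 2 — Sum components: V_total = 242.8 - j96.81 V.
Step 3 — Convert to polar: |V_total| = 261.4 V, ∠V_total = -21.7°.

V_total = 261.4∠-21.7° V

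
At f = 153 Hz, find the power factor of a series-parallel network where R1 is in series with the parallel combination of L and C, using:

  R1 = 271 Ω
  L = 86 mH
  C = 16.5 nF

Step 1 — Angular frequency: ω = 2π·f = 2π·153 = 961.3 rad/s.
Step 2 — Component impedances:
  R1: Z = R = 271 Ω
  L: Z = jωL = j·961.3·0.086 = 0 + j82.67 Ω
  C: Z = 1/(jωC) = -j/(ω·C) = 0 - j6.304e+04 Ω
Step 3 — Parallel branch: L || C = 1/(1/L + 1/C) = 0 + j82.78 Ω.
Step 4 — Series with R1: Z_total = R1 + (L || C) = 271 + j82.78 Ω = 283.4∠17.0° Ω.
Step 5 — Power factor: PF = cos(φ) = Re(Z)/|Z| = 271/283.36 = 0.9564.
Step 6 — Type: Im(Z) = 82.78 ⇒ lagging (phase φ = 17.0°).

PF = 0.9564 (lagging, φ = 17.0°)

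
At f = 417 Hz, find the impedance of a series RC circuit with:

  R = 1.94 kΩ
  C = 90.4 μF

Step 1 — Angular frequency: ω = 2π·f = 2π·417 = 2620 rad/s.
Step 2 — Component impedances:
  R: Z = R = 1940 Ω
  C: Z = 1/(jωC) = -j/(ω·C) = 0 - j4.222 Ω
Step 3 — Series combination: Z_total = R + C = 1940 - j4.222 Ω = 1940∠-0.1° Ω.

Z = 1940 - j4.222 Ω = 1940∠-0.1° Ω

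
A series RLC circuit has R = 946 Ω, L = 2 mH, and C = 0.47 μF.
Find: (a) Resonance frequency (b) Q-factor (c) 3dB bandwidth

Step 1 — Resonance: ω₀ = 1/√(LC) = 1/√(0.002·4.7e-07) = 3.262e+04 rad/s.
Step 2 — f₀ = ω₀/(2π) = 5191 Hz.
Step 3 — Series Q: Q = ω₀L/R = 3.262e+04·0.002/946 = 0.06896.
Step 4 — Bandwidth: Δω = ω₀/Q = 4.73e+05 rad/s; BW = Δω/(2π) = 7.528e+04 Hz.

(a) f₀ = 5191 Hz  (b) Q = 0.06896  (c) BW = 7.528e+04 Hz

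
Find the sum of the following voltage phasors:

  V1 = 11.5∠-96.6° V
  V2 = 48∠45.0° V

Step 1 — Convert each phasor to rectangular form:
  V1 = 11.5·(cos(-96.6°) + j·sin(-96.6°)) = -1.322 - j11.42 V
  V2 = 48·(cos(45.0°) + j·sin(45.0°)) = 33.94 + j33.94 V
Step 2 — Sum components: V_total = 32.62 + j22.52 V.
Step 3 — Convert to polar: |V_total| = 39.64 V, ∠V_total = 34.6°.

V_total = 39.64∠34.6° V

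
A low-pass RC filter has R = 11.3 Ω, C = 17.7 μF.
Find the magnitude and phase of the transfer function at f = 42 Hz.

Step 1 — Angular frequency: ω = 2π·42 = 263.9 rad/s.
Step 2 — Transfer function: H(jω) = 1/(1 + jωRC).
Step 3 — Denominator: 1 + jωRC = 1 + j·263.9·11.3·1.77e-05 = 1 + j0.05278.
Step 4 — H = 0.9972 - j0.05263.
Step 5 — Magnitude: |H| = 0.9986 (-0.0 dB); phase: φ = -3.0°.

|H| = 0.9986 (-0.0 dB), φ = -3.0°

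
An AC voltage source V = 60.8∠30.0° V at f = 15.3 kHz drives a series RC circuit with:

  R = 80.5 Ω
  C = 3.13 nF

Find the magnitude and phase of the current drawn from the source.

Step 1 — Angular frequency: ω = 2π·f = 2π·1.53e+04 = 9.613e+04 rad/s.
Step 2 — Component impedances:
  R: Z = R = 80.5 Ω
  C: Z = 1/(jωC) = -j/(ω·C) = 0 - j3323 Ω
Step 3 — Series combination: Z_total = R + C = 80.5 - j3323 Ω = 3324∠-88.6° Ω.
Step 4 — Source phasor: V = 60.8∠30.0° V = 52.65 + j30.4 V.
Step 5 — Ohm's law: I = V / Z_total = (52.65 + j30.4) / (80.5 - j3323) = -0.008758 + j0.01606 A.
Step 6 — Convert to polar: |I| = 0.01829 A, ∠I = 118.6°.

I = 0.01829∠118.6° A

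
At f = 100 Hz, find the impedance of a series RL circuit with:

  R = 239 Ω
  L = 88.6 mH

Step 1 — Angular frequency: ω = 2π·f = 2π·100 = 628.3 rad/s.
Step 2 — Component impedances:
  R: Z = R = 239 Ω
  L: Z = jωL = j·628.3·0.0886 = 0 + j55.67 Ω
Step 3 — Series combination: Z_total = R + L = 239 + j55.67 Ω = 245.4∠13.1° Ω.

Z = 239 + j55.67 Ω = 245.4∠13.1° Ω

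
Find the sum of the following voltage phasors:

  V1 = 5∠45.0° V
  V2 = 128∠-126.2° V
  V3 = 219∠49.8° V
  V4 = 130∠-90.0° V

Step 1 — Convert each phasor to rectangular form:
  V1 = 5·(cos(45.0°) + j·sin(45.0°)) = 3.536 + j3.536 V
  V2 = 128·(cos(-126.2°) + j·sin(-126.2°)) = -75.6 - j103.3 V
  V3 = 219·(cos(49.8°) + j·sin(49.8°)) = 141.4 + j167.3 V
  V4 = 130·(cos(-90.0°) + j·sin(-90.0°)) = 0 - j130 V
Step 2 — Sum components: V_total = 69.29 - j62.48 V.
Step 3 — Convert to polar: |V_total| = 93.3 V, ∠V_total = -42.0°.

V_total = 93.3∠-42.0° V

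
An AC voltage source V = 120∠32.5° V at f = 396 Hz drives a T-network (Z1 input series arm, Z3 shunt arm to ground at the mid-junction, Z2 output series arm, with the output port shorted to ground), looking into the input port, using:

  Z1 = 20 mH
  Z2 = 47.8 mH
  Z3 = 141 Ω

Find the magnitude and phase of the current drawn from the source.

Step 1 — Angular frequency: ω = 2π·f = 2π·396 = 2488 rad/s.
Step 2 — Component impedances:
  Z1: Z = jωL = j·2488·0.02 = 0 + j49.76 Ω
  Z2: Z = jωL = j·2488·0.0478 = 0 + j118.9 Ω
  Z3: Z = R = 141 Ω
Step 3 — With the output port shorted to ground, the output series arm Z2 runs from the junction to ground; the shunt arm Z3 also runs from the junction to ground. They appear in parallel: Z3 || Z2 = 58.62 + j69.49 Ω.
Step 4 — Series with input arm Z1: Z_in = Z1 + (Z3 || Z2) = 58.62 + j119.3 Ω = 132.9∠63.8° Ω.
Step 5 — Source phasor: V = 120∠32.5° V = 101.2 + j64.48 V.
Step 6 — Ohm's law: I = V / Z_total = (101.2 + j64.48) / (58.62 + j119.3) = 0.7714 - j0.4695 A.
Step 7 — Convert to polar: |I| = 0.9031 A, ∠I = -31.3°.

I = 0.9031∠-31.3° A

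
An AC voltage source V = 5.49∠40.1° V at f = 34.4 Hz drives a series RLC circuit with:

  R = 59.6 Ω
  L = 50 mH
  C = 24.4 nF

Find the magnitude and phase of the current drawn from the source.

Step 1 — Angular frequency: ω = 2π·f = 2π·34.4 = 216.1 rad/s.
Step 2 — Component impedances:
  R: Z = R = 59.6 Ω
  L: Z = jωL = j·216.1·0.05 = 0 + j10.81 Ω
  C: Z = 1/(jωC) = -j/(ω·C) = 0 - j1.896e+05 Ω
Step 3 — Series combination: Z_total = R + L + C = 59.6 - j1.896e+05 Ω = 1.896e+05∠-90.0° Ω.
Step 4 — Source phasor: V = 5.49∠40.1° V = 4.199 + j3.536 V.
Step 5 — Ohm's law: I = V / Z_total = (4.199 + j3.536) / (59.6 - j1.896e+05) = -1.864e-05 + j2.215e-05 A.
Step 6 — Convert to polar: |I| = 2.896e-05 A, ∠I = 130.1°.

I = 2.896e-05∠130.1° A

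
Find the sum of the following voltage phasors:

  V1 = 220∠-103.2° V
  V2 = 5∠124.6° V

Step 1 — Convert each phasor to rectangular form:
  V1 = 220·(cos(-103.2°) + j·sin(-103.2°)) = -50.24 - j214.2 V
  V2 = 5·(cos(124.6°) + j·sin(124.6°)) = -2.839 + j4.116 V
Step 2 — Sum components: V_total = -53.08 - j210.1 V.
Step 3 — Convert to polar: |V_total| = 216.7 V, ∠V_total = -104.2°.

V_total = 216.7∠-104.2° V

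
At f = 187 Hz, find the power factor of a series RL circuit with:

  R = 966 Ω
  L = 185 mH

Step 1 — Angular frequency: ω = 2π·f = 2π·187 = 1175 rad/s.
Step 2 — Component impedances:
  R: Z = R = 966 Ω
  L: Z = jωL = j·1175·0.185 = 0 + j217.4 Ω
Step 3 — Series combination: Z_total = R + L = 966 + j217.4 Ω = 990.2∠12.7° Ω.
Step 4 — Power factor: PF = cos(φ) = Re(Z)/|Z| = 966/990.2 = 0.9756.
Step 5 — Type: Im(Z) = 217.4 ⇒ lagging (phase φ = 12.7°).

PF = 0.9756 (lagging, φ = 12.7°)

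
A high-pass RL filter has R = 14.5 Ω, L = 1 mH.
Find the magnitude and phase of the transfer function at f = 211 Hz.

Step 1 — Angular frequency: ω = 2π·211 = 1326 rad/s.
Step 2 — Transfer function: H(jω) = jωL/(R + jωL).
Step 3 — Numerator jωL = j·1.326; denominator R + jωL = 14.5 + j1.326.
Step 4 — H = 0.00829 + j0.09067.
Step 5 — Magnitude: |H| = 0.09105 (-20.8 dB); phase: φ = 84.8°.

|H| = 0.09105 (-20.8 dB), φ = 84.8°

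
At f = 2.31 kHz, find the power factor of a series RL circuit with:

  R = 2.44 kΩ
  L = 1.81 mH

Step 1 — Angular frequency: ω = 2π·f = 2π·2310 = 1.451e+04 rad/s.
Step 2 — Component impedances:
  R: Z = R = 2440 Ω
  L: Z = jωL = j·1.451e+04·0.00181 = 0 + j26.27 Ω
Step 3 — Series combination: Z_total = R + L = 2440 + j26.27 Ω = 2440∠0.6° Ω.
Step 4 — Power factor: PF = cos(φ) = Re(Z)/|Z| = 2440/2440.14 = 0.9999.
Step 5 — Type: Im(Z) = 26.27 ⇒ lagging (phase φ = 0.6°).

PF = 0.9999 (lagging, φ = 0.6°)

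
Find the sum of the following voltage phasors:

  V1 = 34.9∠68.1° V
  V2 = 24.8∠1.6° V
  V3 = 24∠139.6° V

Step 1 — Convert each phasor to rectangular form:
  V1 = 34.9·(cos(68.1°) + j·sin(68.1°)) = 13.02 + j32.38 V
  V2 = 24.8·(cos(1.6°) + j·sin(1.6°)) = 24.79 + j0.6925 V
  V3 = 24·(cos(139.6°) + j·sin(139.6°)) = -18.28 + j15.55 V
Step 2 — Sum components: V_total = 19.53 + j48.63 V.
Step 3 — Convert to polar: |V_total| = 52.4 V, ∠V_total = 68.1°.

V_total = 52.4∠68.1° V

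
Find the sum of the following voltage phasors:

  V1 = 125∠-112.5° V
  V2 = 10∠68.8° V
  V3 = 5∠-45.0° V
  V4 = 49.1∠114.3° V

Step 1 — Convert each phasor to rectangular form:
  V1 = 125·(cos(-112.5°) + j·sin(-112.5°)) = -47.84 - j115.5 V
  V2 = 10·(cos(68.8°) + j·sin(68.8°)) = 3.616 + j9.323 V
  V3 = 5·(cos(-45.0°) + j·sin(-45.0°)) = 3.536 - j3.536 V
  V4 = 49.1·(cos(114.3°) + j·sin(114.3°)) = -20.21 + j44.75 V
Step 2 — Sum components: V_total = -60.89 - j64.95 V.
Step 3 — Convert to polar: |V_total| = 89.03 V, ∠V_total = -133.2°.

V_total = 89.03∠-133.2° V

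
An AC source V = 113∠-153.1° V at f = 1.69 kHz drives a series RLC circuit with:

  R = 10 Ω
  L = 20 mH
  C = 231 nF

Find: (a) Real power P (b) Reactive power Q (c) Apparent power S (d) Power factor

Step 1 — Angular frequency: ω = 2π·f = 2π·1690 = 1.062e+04 rad/s.
Step 2 — Component impedances:
  R: Z = R = 10 Ω
  L: Z = jωL = j·1.062e+04·0.02 = 0 + j212.4 Ω
  C: Z = 1/(jωC) = -j/(ω·C) = 0 - j407.7 Ω
Step 3 — Series combination: Z_total = R + L + C = 10 - j195.3 Ω = 195.6∠-87.1° Ω.
Step 4 — Source phasor: V = 113∠-153.1° V = -100.8 - j51.13 V.
Step 5 — Current: I = V / Z = 0.2347 - j0.528 A = 0.5778∠-66.0° A.
Step 6 — Complex power: S = V·I* = 3.339 - j65.21 VA.
Step 7 — Real power: P = Re(S) = 3.339 W.
Step 8 — Reactive power: Q = Im(S) = -65.21 VAR.
Step 9 — Apparent power: |S| = 65.29 VA.
Step 10 — Power factor: PF = P/|S| = 0.05113 (leading).

(a) P = 3.339 W  (b) Q = -65.21 VAR  (c) S = 65.29 VA  (d) PF = 0.05113 (leading)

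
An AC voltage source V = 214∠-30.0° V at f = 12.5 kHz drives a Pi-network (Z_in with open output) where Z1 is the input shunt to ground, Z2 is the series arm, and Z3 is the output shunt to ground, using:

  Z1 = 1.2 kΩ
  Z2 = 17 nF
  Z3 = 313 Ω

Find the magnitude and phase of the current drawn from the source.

Step 1 — Angular frequency: ω = 2π·f = 2π·1.25e+04 = 7.854e+04 rad/s.
Step 2 — Component impedances:
  Z1: Z = R = 1200 Ω
  Z2: Z = 1/(jωC) = -j/(ω·C) = 0 - j749 Ω
  Z3: Z = R = 313 Ω
Step 3 — With open output, the series arm Z2 and the output shunt Z3 appear in series to ground: Z2 + Z3 = 313 - j749 Ω.
Step 4 — Parallel with input shunt Z1: Z_in = Z1 || (Z2 + Z3) = 435.6 - j378.4 Ω = 577∠-41.0° Ω.
Step 5 — Source phasor: V = 214∠-30.0° V = 185.3 - j107 V.
Step 6 — Ohm's law: I = V / Z_total = (185.3 - j107) / (435.6 - j378.4) = 0.3641 + j0.07066 A.
Step 7 — Convert to polar: |I| = 0.3709 A, ∠I = 11.0°.

I = 0.3709∠11.0° A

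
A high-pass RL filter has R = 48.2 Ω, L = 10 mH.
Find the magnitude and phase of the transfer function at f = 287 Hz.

Step 1 — Angular frequency: ω = 2π·287 = 1803 rad/s.
Step 2 — Transfer function: H(jω) = jωL/(R + jωL).
Step 3 — Numerator jωL = j·18.03; denominator R + jωL = 48.2 + j18.03.
Step 4 — H = 0.1228 + j0.3282.
Step 5 — Magnitude: |H| = 0.3504 (-9.1 dB); phase: φ = 69.5°.

|H| = 0.3504 (-9.1 dB), φ = 69.5°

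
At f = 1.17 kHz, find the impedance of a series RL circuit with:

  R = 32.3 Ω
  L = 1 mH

Step 1 — Angular frequency: ω = 2π·f = 2π·1170 = 7351 rad/s.
Step 2 — Component impedances:
  R: Z = R = 32.3 Ω
  L: Z = jωL = j·7351·0.001 = 0 + j7.351 Ω
Step 3 — Series combination: Z_total = R + L = 32.3 + j7.351 Ω = 33.13∠12.8° Ω.

Z = 32.3 + j7.351 Ω = 33.13∠12.8° Ω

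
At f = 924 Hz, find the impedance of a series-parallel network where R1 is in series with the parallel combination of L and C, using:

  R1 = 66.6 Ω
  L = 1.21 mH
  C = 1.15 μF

Step 1 — Angular frequency: ω = 2π·f = 2π·924 = 5806 rad/s.
Step 2 — Component impedances:
  R1: Z = R = 66.6 Ω
  L: Z = jωL = j·5806·0.00121 = 0 + j7.025 Ω
  C: Z = 1/(jωC) = -j/(ω·C) = 0 - j149.8 Ω
Step 3 — Parallel branch: L || C = 1/(1/L + 1/C) = 0 + j7.371 Ω.
Step 4 — Series with R1: Z_total = R1 + (L || C) = 66.6 + j7.371 Ω = 67.01∠6.3° Ω.

Z = 66.6 + j7.371 Ω = 67.01∠6.3° Ω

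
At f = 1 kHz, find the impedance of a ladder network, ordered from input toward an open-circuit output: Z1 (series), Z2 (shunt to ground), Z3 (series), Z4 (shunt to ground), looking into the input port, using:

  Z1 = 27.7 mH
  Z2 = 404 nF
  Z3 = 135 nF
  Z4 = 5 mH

Step 1 — Angular frequency: ω = 2π·f = 2π·1000 = 6283 rad/s.
Step 2 — Component impedances:
  Z1: Z = jωL = j·6283·0.0277 = 0 + j174 Ω
  Z2: Z = 1/(jωC) = -j/(ω·C) = 0 - j393.9 Ω
  Z3: Z = 1/(jωC) = -j/(ω·C) = 0 - j1179 Ω
  Z4: Z = jωL = j·6283·0.005 = 0 + j31.42 Ω
Step 3 — Ladder network (open output): work backward from the far end, alternating series and parallel combinations. Z_in = 0 - j119.2 Ω = 119.2∠-90.0° Ω.

Z = 0 - j119.2 Ω = 119.2∠-90.0° Ω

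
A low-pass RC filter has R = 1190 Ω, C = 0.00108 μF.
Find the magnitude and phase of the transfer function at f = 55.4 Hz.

Step 1 — Angular frequency: ω = 2π·55.4 = 348.1 rad/s.
Step 2 — Transfer function: H(jω) = 1/(1 + jωRC).
Step 3 — Denominator: 1 + jωRC = 1 + j·348.1·1190·1.08e-09 = 1 + j0.0004474.
Step 4 — H = 1 - j0.0004474.
Step 5 — Magnitude: |H| = 1 (-0.0 dB); phase: φ = -0.0°.

|H| = 1 (-0.0 dB), φ = -0.0°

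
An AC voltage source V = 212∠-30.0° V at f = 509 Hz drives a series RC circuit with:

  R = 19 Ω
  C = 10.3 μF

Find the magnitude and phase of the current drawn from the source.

Step 1 — Angular frequency: ω = 2π·f = 2π·509 = 3198 rad/s.
Step 2 — Component impedances:
  R: Z = R = 19 Ω
  C: Z = 1/(jωC) = -j/(ω·C) = 0 - j30.36 Ω
Step 3 — Series combination: Z_total = R + C = 19 - j30.36 Ω = 35.81∠-58.0° Ω.
Step 4 — Source phasor: V = 212∠-30.0° V = 183.6 - j106 V.
Step 5 — Ohm's law: I = V / Z_total = (183.6 - j106) / (19 - j30.36) = 5.229 + j2.775 A.
Step 6 — Convert to polar: |I| = 5.92 A, ∠I = 28.0°.

I = 5.92∠28.0° A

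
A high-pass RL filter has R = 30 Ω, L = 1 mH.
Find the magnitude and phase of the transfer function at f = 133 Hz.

Step 1 — Angular frequency: ω = 2π·133 = 835.7 rad/s.
Step 2 — Transfer function: H(jω) = jωL/(R + jωL).
Step 3 — Numerator jωL = j·0.8357; denominator R + jωL = 30 + j0.8357.
Step 4 — H = 0.0007753 + j0.02783.
Step 5 — Magnitude: |H| = 0.02784 (-31.1 dB); phase: φ = 88.4°.

|H| = 0.02784 (-31.1 dB), φ = 88.4°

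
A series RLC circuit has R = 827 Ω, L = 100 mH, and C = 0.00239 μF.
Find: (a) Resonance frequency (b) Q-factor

Step 1 — Resonance condition Im(Z)=0 gives ω₀ = 1/√(LC).
Step 2 — ω₀ = 1/√(0.1·2.39e-09) = 6.468e+04 rad/s.
Step 3 — f₀ = ω₀/(2π) = 1.029e+04 Hz.
Step 4 — Series Q: Q = ω₀L/R = 6.468e+04·0.1/827 = 7.822.

(a) f₀ = 1.029e+04 Hz  (b) Q = 7.822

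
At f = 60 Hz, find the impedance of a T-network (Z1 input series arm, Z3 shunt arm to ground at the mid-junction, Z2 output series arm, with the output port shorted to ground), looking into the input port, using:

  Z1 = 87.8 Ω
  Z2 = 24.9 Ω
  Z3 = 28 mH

Step 1 — Angular frequency: ω = 2π·f = 2π·60 = 377 rad/s.
Step 2 — Component impedances:
  Z1: Z = R = 87.8 Ω
  Z2: Z = R = 24.9 Ω
  Z3: Z = jωL = j·377·0.028 = 0 + j10.56 Ω
Step 3 — With the output port shorted to ground, the output series arm Z2 runs from the junction to ground; the shunt arm Z3 also runs from the junction to ground. They appear in parallel: Z3 || Z2 = 3.793 + j8.948 Ω.
Step 4 — Series with input arm Z1: Z_in = Z1 + (Z3 || Z2) = 91.59 + j8.948 Ω = 92.03∠5.6° Ω.

Z = 91.59 + j8.948 Ω = 92.03∠5.6° Ω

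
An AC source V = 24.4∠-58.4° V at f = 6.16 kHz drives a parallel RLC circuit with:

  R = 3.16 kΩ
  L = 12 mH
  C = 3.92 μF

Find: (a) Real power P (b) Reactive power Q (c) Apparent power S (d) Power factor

Step 1 — Angular frequency: ω = 2π·f = 2π·6160 = 3.87e+04 rad/s.
Step 2 — Component impedances:
  R: Z = R = 3160 Ω
  L: Z = jωL = j·3.87e+04·0.012 = 0 + j464.5 Ω
  C: Z = 1/(jωC) = -j/(ω·C) = 0 - j6.591 Ω
Step 3 — Parallel combination: 1/Z_total = 1/R + 1/L + 1/C; Z_total = 0.01415 - j6.686 Ω = 6.686∠-89.9° Ω.
Step 4 — Source phasor: V = 24.4∠-58.4° V = 12.79 - j20.78 V.
Step 5 — Current: I = V / Z = 3.112 + j1.906 A = 3.649∠31.5° A.
Step 6 — Complex power: S = V·I* = 0.1884 - j89.05 VA.
Step 7 — Real power: P = Re(S) = 0.1884 W.
Step 8 — Reactive power: Q = Im(S) = -89.05 VAR.
Step 9 — Apparent power: |S| = 89.05 VA.
Step 10 — Power factor: PF = P/|S| = 0.002116 (leading).

(a) P = 0.1884 W  (b) Q = -89.05 VAR  (c) S = 89.05 VA  (d) PF = 0.002116 (leading)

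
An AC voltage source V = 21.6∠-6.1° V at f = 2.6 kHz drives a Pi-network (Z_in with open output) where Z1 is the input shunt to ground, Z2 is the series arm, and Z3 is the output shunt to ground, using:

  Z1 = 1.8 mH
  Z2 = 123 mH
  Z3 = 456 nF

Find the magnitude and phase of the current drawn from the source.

Step 1 — Angular frequency: ω = 2π·f = 2π·2600 = 1.634e+04 rad/s.
Step 2 — Component impedances:
  Z1: Z = jωL = j·1.634e+04·0.0018 = 0 + j29.41 Ω
  Z2: Z = jωL = j·1.634e+04·0.123 = 0 + j2009 Ω
  Z3: Z = 1/(jωC) = -j/(ω·C) = 0 - j134.2 Ω
Step 3 — With open output, the series arm Z2 and the output shunt Z3 appear in series to ground: Z2 + Z3 = 0 + j1875 Ω.
Step 4 — Parallel with input shunt Z1: Z_in = Z1 || (Z2 + Z3) = 0 + j28.95 Ω = 28.95∠90.0° Ω.
Step 5 — Source phasor: V = 21.6∠-6.1° V = 21.48 - j2.295 V.
Step 6 — Ohm's law: I = V / Z_total = (21.48 - j2.295) / (0 + j28.95) = -0.07928 - j0.7419 A.
Step 7 — Convert to polar: |I| = 0.7461 A, ∠I = -96.1°.

I = 0.7461∠-96.1° A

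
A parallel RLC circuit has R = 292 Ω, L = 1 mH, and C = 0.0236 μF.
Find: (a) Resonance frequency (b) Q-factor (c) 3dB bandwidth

Step 1 — Resonance: ω₀ = 1/√(LC) = 1/√(0.001·2.36e-08) = 2.058e+05 rad/s.
Step 2 — f₀ = ω₀/(2π) = 3.276e+04 Hz.
Step 3 — Parallel Q: Q = R/(ω₀L) = 292/(2.058e+05·0.001) = 1.419.
Step 4 — Bandwidth: Δω = ω₀/Q = 1.451e+05 rad/s; BW = Δω/(2π) = 2.31e+04 Hz.

(a) f₀ = 3.276e+04 Hz  (b) Q = 1.419  (c) BW = 2.31e+04 Hz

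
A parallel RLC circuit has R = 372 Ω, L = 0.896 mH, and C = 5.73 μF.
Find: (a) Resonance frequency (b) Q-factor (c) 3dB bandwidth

Step 1 — Resonance: ω₀ = 1/√(LC) = 1/√(0.000896·5.73e-06) = 1.396e+04 rad/s.
Step 2 — f₀ = ω₀/(2π) = 2221 Hz.
Step 3 — Parallel Q: Q = R/(ω₀L) = 372/(1.396e+04·0.000896) = 29.75.
Step 4 — Bandwidth: Δω = ω₀/Q = 469.1 rad/s; BW = Δω/(2π) = 74.67 Hz.

(a) f₀ = 2221 Hz  (b) Q = 29.75  (c) BW = 74.67 Hz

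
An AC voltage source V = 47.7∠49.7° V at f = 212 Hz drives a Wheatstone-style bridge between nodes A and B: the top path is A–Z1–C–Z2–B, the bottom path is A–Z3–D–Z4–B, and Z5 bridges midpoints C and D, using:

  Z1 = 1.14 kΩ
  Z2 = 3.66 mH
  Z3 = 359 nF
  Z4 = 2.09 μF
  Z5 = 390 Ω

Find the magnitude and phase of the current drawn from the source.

Step 1 — Angular frequency: ω = 2π·f = 2π·212 = 1332 rad/s.
Step 2 — Component impedances:
  Z1: Z = R = 1140 Ω
  Z2: Z = jωL = j·1332·0.00366 = 0 + j4.875 Ω
  Z3: Z = 1/(jωC) = -j/(ω·C) = 0 - j2091 Ω
  Z4: Z = 1/(jωC) = -j/(ω·C) = 0 - j359.2 Ω
  Z5: Z = R = 390 Ω
Step 3 — Bridge requires nodal analysis (the Z5 bridge couples midpoints C and D, so the two paths cannot be reduced to a simple series/parallel combination). Setting node B to ground and injecting 1 A at node A, the 3-node admittance system at A, C, D solves to V_A = Z_AB = 897.1 - j421.4 Ω = 991.2∠-25.2° Ω.
Step 4 — Source phasor: V = 47.7∠49.7° V = 30.85 + j36.38 V.
Step 5 — Ohm's law: I = V / Z_total = (30.85 + j36.38) / (897.1 - j421.4) = 0.01257 + j0.04645 A.
Step 6 — Convert to polar: |I| = 0.04812 A, ∠I = 74.9°.

I = 0.04812∠74.9° A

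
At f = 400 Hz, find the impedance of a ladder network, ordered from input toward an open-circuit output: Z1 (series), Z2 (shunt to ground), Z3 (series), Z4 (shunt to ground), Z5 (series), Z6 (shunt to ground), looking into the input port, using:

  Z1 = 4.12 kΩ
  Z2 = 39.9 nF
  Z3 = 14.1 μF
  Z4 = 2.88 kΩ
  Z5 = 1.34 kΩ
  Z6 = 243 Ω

Step 1 — Angular frequency: ω = 2π·f = 2π·400 = 2513 rad/s.
Step 2 — Component impedances:
  Z1: Z = R = 4120 Ω
  Z2: Z = 1/(jωC) = -j/(ω·C) = 0 - j9972 Ω
  Z3: Z = 1/(jωC) = -j/(ω·C) = 0 - j28.22 Ω
  Z4: Z = R = 2880 Ω
  Z5: Z = R = 1340 Ω
  Z6: Z = R = 243 Ω
Step 3 — Ladder network (open output): work backward from the far end, alternating series and parallel combinations. Z_in = 5125 - j130.8 Ω = 5127∠-1.5° Ω.

Z = 5125 - j130.8 Ω = 5127∠-1.5° Ω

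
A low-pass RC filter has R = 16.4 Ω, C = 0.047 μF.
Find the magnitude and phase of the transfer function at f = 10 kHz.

Step 1 — Angular frequency: ω = 2π·1e+04 = 6.283e+04 rad/s.
Step 2 — Transfer function: H(jω) = 1/(1 + jωRC).
Step 3 — Denominator: 1 + jωRC = 1 + j·6.283e+04·16.4·4.7e-08 = 1 + j0.04843.
Step 4 — H = 0.9977 - j0.04832.
Step 5 — Magnitude: |H| = 0.9988 (-0.0 dB); phase: φ = -2.8°.

|H| = 0.9988 (-0.0 dB), φ = -2.8°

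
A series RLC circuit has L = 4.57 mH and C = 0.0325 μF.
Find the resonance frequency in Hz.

Step 1 — Resonance condition Im(Z)=0 gives ω₀ = 1/√(LC).
Step 2 — ω₀ = 1/√(0.00457·3.25e-08) = 8.205e+04 rad/s.
Step 3 — f₀ = ω₀/(2π) = 1.306e+04 Hz.

f₀ = 1.306e+04 Hz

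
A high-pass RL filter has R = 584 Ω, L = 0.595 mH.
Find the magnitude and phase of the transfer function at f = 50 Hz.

Step 1 — Angular frequency: ω = 2π·50 = 314.2 rad/s.
Step 2 — Transfer function: H(jω) = jωL/(R + jωL).
Step 3 — Numerator jωL = j·0.1869; denominator R + jωL = 584 + j0.1869.
Step 4 — H = 1.024e-07 + j0.0003201.
Step 5 — Magnitude: |H| = 0.0003201 (-69.9 dB); phase: φ = 90.0°.

|H| = 0.0003201 (-69.9 dB), φ = 90.0°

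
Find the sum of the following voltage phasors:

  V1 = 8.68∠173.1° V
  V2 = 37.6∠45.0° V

Step 1 — Convert each phasor to rectangular form:
  V1 = 8.68·(cos(173.1°) + j·sin(173.1°)) = -8.617 + j1.043 V
  V2 = 37.6·(cos(45.0°) + j·sin(45.0°)) = 26.59 + j26.59 V
Step 2 — Sum components: V_total = 17.97 + j27.63 V.
Step 3 — Convert to polar: |V_total| = 32.96 V, ∠V_total = 57.0°.

V_total = 32.96∠57.0° V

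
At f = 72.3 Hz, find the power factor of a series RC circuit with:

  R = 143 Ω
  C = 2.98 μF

Step 1 — Angular frequency: ω = 2π·f = 2π·72.3 = 454.3 rad/s.
Step 2 — Component impedances:
  R: Z = R = 143 Ω
  C: Z = 1/(jωC) = -j/(ω·C) = 0 - j738.7 Ω
Step 3 — Series combination: Z_total = R + C = 143 - j738.7 Ω = 752.4∠-79.0° Ω.
Step 4 — Power factor: PF = cos(φ) = Re(Z)/|Z| = 143/752.4 = 0.1901.
Step 5 — Type: Im(Z) = -738.7 ⇒ leading (phase φ = -79.0°).

PF = 0.1901 (leading, φ = -79.0°)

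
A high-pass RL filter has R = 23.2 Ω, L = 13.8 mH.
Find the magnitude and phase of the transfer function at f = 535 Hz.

Step 1 — Angular frequency: ω = 2π·535 = 3362 rad/s.
Step 2 — Transfer function: H(jω) = jωL/(R + jωL).
Step 3 — Numerator jωL = j·46.39; denominator R + jωL = 23.2 + j46.39.
Step 4 — H = 0.7999 + j0.4001.
Step 5 — Magnitude: |H| = 0.8944 (-1.0 dB); phase: φ = 26.6°.

|H| = 0.8944 (-1.0 dB), φ = 26.6°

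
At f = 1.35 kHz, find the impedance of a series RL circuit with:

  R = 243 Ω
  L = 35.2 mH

Step 1 — Angular frequency: ω = 2π·f = 2π·1350 = 8482 rad/s.
Step 2 — Component impedances:
  R: Z = R = 243 Ω
  L: Z = jωL = j·8482·0.0352 = 0 + j298.6 Ω
Step 3 — Series combination: Z_total = R + L = 243 + j298.6 Ω = 385∠50.9° Ω.

Z = 243 + j298.6 Ω = 385∠50.9° Ω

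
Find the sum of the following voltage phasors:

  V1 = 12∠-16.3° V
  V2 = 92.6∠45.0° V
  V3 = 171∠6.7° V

Step 1 — Convert each phasor to rectangular form:
  V1 = 12·(cos(-16.3°) + j·sin(-16.3°)) = 11.52 - j3.368 V
  V2 = 92.6·(cos(45.0°) + j·sin(45.0°)) = 65.48 + j65.48 V
  V3 = 171·(cos(6.7°) + j·sin(6.7°)) = 169.8 + j19.95 V
Step 2 — Sum components: V_total = 246.8 + j82.06 V.
Step 3 — Convert to polar: |V_total| = 260.1 V, ∠V_total = 18.4°.

V_total = 260.1∠18.4° V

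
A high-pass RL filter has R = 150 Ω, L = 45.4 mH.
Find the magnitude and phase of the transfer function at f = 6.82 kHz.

Step 1 — Angular frequency: ω = 2π·6820 = 4.285e+04 rad/s.
Step 2 — Transfer function: H(jω) = jωL/(R + jωL).
Step 3 — Numerator jωL = j·1945; denominator R + jωL = 150 + j1945.
Step 4 — H = 0.9941 + j0.07665.
Step 5 — Magnitude: |H| = 0.997 (-0.0 dB); phase: φ = 4.4°.

|H| = 0.997 (-0.0 dB), φ = 4.4°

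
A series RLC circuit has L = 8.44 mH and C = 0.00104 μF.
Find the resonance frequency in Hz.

Step 1 — Resonance condition Im(Z)=0 gives ω₀ = 1/√(LC).
Step 2 — ω₀ = 1/√(0.00844·1.04e-09) = 3.375e+05 rad/s.
Step 3 — f₀ = ω₀/(2π) = 5.372e+04 Hz.

f₀ = 5.372e+04 Hz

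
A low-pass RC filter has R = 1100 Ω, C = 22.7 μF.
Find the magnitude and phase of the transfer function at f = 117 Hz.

Step 1 — Angular frequency: ω = 2π·117 = 735.1 rad/s.
Step 2 — Transfer function: H(jω) = 1/(1 + jωRC).
Step 3 — Denominator: 1 + jωRC = 1 + j·735.1·1100·2.27e-05 = 1 + j18.36.
Step 4 — H = 0.002959 - j0.05432.
Step 5 — Magnitude: |H| = 0.0544 (-25.3 dB); phase: φ = -86.9°.

|H| = 0.0544 (-25.3 dB), φ = -86.9°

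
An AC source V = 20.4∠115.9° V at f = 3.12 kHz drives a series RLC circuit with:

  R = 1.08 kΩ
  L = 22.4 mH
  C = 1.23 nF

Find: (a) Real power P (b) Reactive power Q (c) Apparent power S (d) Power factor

Step 1 — Angular frequency: ω = 2π·f = 2π·3120 = 1.96e+04 rad/s.
Step 2 — Component impedances:
  R: Z = R = 1080 Ω
  L: Z = jωL = j·1.96e+04·0.0224 = 0 + j439.1 Ω
  C: Z = 1/(jωC) = -j/(ω·C) = 0 - j4.147e+04 Ω
Step 3 — Series combination: Z_total = R + L + C = 1080 - j4.103e+04 Ω = 4.105e+04∠-88.5° Ω.
Step 4 — Source phasor: V = 20.4∠115.9° V = -8.911 + j18.35 V.
Step 5 — Current: I = V / Z = -0.0004526 - j0.0002052 A = 0.000497∠-155.6° A.
Step 6 — Complex power: S = V·I* = 0.0002668 - j0.01013 VA.
Step 7 — Real power: P = Re(S) = 0.0002668 W.
Step 8 — Reactive power: Q = Im(S) = -0.01013 VAR.
Step 9 — Apparent power: |S| = 0.01014 VA.
Step 10 — Power factor: PF = P/|S| = 0.02631 (leading).

(a) P = 0.0002668 W  (b) Q = -0.01013 VAR  (c) S = 0.01014 VA  (d) PF = 0.02631 (leading)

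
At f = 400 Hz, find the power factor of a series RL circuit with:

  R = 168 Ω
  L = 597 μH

Step 1 — Angular frequency: ω = 2π·f = 2π·400 = 2513 rad/s.
Step 2 — Component impedances:
  R: Z = R = 168 Ω
  L: Z = jωL = j·2513·0.000597 = 0 + j1.5 Ω
Step 3 — Series combination: Z_total = R + L = 168 + j1.5 Ω = 168∠0.5° Ω.
Step 4 — Power factor: PF = cos(φ) = Re(Z)/|Z| = 168/168 = 1.
Step 5 — Type: Im(Z) = 1.5 ⇒ lagging (phase φ = 0.5°).

PF = 1 (lagging, φ = 0.5°)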